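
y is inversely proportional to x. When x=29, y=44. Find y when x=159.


Inverse proportion: x × y = constant
k = 29 × 44 = 1276
y₂ = k / 159 = 1276 / 159
= 8.03

8.03


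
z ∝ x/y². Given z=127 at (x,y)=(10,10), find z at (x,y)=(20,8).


z = k·x/y²
Solve for k using the known point: k = z·y²/x = 127×100/10 = 12700/10 = 1270.0000
Now evaluate at x=20, y=8:
z = k × 20 / 64 = (12700 × 20) / (10 × 64) = 254000/640
= 396.8750

396.8750


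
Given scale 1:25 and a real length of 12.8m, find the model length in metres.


Model size = real / scale
= 12.8 / 25
= 0.5120 m

0.5120 m


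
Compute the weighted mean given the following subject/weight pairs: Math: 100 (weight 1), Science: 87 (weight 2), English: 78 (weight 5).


Numerator = 100×1 + 87×2 + 78×5
= 100 + 174 + 390
= 664
Total weight = 8
Weighted avg = 664/8
= 83.00

83.00


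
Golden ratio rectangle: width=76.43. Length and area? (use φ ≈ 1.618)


φ = (1 + √5) / 2 ≈ 1.618
Length = width × φ = 76.43 × 1.618 = 123.66374
≈ 123.66
Area = width × length = 76.43 × 123.66374 = 9451.6196482 ≈ 9451.62
= Length: 123.66, Area: 9451.62

Length: 123.66, Area: 9451.62


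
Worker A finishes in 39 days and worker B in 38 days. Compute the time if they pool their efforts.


Rate of A = 1/39 per day
Rate of B = 1/38 per day
Combined rate = 1/39 + 1/38 = 77/1482 ≈ 0.0520 per day
Days = 1 / combined rate = 1482/77
≈ 19.25 days

19.25 days


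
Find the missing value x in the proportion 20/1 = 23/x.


Cross multiply: 20 × x = 1 × 23
20x = 23
x = 23 / 20
= 1.15

1.15


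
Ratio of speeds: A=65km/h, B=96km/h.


Ratio = 65:96
GCD = 1
Simplified = 65:96
Time ratio (same distance) = 96:65
Speed ratio = 65:96

65:96


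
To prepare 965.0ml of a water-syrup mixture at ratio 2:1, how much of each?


Total parts = 2 + 1 = 3
water: 965.0 × 2/3 = 643.3ml
syrup: 965.0 × 1/3 = 321.7ml
= 643.3ml and 321.7ml

643.3ml and 321.7ml


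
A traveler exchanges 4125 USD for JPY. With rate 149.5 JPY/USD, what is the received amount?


Amount × rate = 4125 × 149.5
= 616687.50 JPY

616687.50 JPY


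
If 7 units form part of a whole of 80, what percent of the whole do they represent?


Percentage = (part / whole) × 100
= (7 / 80) × 100
= 8.75%

8.75%


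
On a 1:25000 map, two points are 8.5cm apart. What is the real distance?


Real distance = map distance × scale
= 8.5cm × 25000
= 212500 cm = 2125.0 m
= 2.125 km

2.125 km


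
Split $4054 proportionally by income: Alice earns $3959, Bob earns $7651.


Total income = 3959 + 7651 = $11610
Alice: $4054 × 3959/11610 = $1382.41
Bob: $4054 × 7651/11610 = $2671.59
= Alice: $1382.41, Bob: $2671.59

Alice: $1382.41, Bob: $2671.59


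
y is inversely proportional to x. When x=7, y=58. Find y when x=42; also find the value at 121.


Inverse proportion: x × y = constant
k = 7 × 58 = 406
At x=42: k/42 = 9.67
At x=121: k/121 = 3.36
= 9.67 and 3.36

9.67 and 3.36


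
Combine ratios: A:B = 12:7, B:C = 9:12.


Match B: multiply A:B by 9 → 108:63
Multiply B:C by 7 → 63:84
Combined: 108:63:84
GCD = 3
= 36:21:28

36:21:28


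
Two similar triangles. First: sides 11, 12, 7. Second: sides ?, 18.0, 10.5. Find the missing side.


Scale factor = 18.0/12 = 1.5
Missing side = 11 × 1.5
= 16.5

16.5


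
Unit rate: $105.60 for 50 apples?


Unit rate = total / quantity
= 105.60 / 50
= $2.11 per unit

$2.11 per unit


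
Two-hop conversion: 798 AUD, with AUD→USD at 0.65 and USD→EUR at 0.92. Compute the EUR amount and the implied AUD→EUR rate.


Step 1: 798 AUD × 0.65 = 518.70 USD
Step 2: 518.70 USD × 0.92 = 477.20 EUR
Implied rate AUD→EUR = 0.65 × 0.92 = 0.5980
= 477.20 EUR; implied rate 0.5980 EUR/AUD

477.20 EUR; implied rate 0.5980 EUR/AUD


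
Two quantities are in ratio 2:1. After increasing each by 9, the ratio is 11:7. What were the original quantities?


Let A = 2k, B = 1k.
(2k + 9) / (1k + 9) = 11/7
Cross-multiply: 7(2k + 9) = 11(1k + 9)
14k + 63 = 11k + 99
14k - 11k = 99 - 63
3k = 36
k = 36/3 = 12
A = 2×12 = 24, B = 1×12 = 12
= A = 24, B = 12

A = 24, B = 12


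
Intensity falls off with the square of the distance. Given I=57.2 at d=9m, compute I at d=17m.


I₁d₁² = I₂d₂²
I₂ = I₁ × (d₁/d₂)²
= 57.2 × (9/17)²
= 57.2 × 81/289
= 4633.2/289
≈ 16.0318

16.0318


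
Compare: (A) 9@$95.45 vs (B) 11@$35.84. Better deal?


Deal A: $95.45/9 = $10.6056/unit
Deal B: $35.84/11 = $3.2582/unit
B is cheaper per unit
= Deal B

Deal B


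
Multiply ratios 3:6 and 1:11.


Compound ratio = (3×1) : (6×11)
= 3:66
GCD = 3
= 1:22

1:22


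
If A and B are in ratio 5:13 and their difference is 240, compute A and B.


Let A = 5k, B = 13k.
13k - 5k = 240
8k = 240 → k = 240/8 = 30
A = 5×30 = 150, B = 13×30 = 390
= A = 150, B = 390

A = 150, B = 390


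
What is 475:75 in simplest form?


GCD(475, 75) = 25
475/25 : 75/25
= 19:3

19:3


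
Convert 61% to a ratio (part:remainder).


61% means 61 parts out of 100; remainder = 39
Part : remainder = 61:39
GCD = 1
= 61:39

61:39


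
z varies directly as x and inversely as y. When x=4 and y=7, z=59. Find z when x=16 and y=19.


z = k·x/y
Solve for k using the known point: k = z·y/x = 59×7/4 = 413/4 = 103.2500
Now evaluate at x=16, y=19:
z = k × 16 / 19 = (413 × 16) / (4 × 19) = 6608/76
≈ 86.9474

86.9474


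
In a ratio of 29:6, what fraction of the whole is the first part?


Total parts = 29 + 6 = 35
First part: 29/35 = 29/35
= 29/35

29/35


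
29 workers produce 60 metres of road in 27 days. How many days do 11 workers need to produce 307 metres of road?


Days ∝ work / workers, so d₂ = d₁ × (m₁/m₂) × (w₂/w₁)
Workers factor (inverse): 29/11 ≈ 2.6364
Work factor (direct): 307/60 ≈ 5.1167
d₂ = 27 × 29/11 × 307/60 = (27 × 29 × 307) / (11 × 60) = 240381/660
≈ 364.21 days

364.21 days


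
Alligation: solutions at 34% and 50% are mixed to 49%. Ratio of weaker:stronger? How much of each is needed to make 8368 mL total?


Let x parts of 34% mix with y parts of 50%.
34x + 50y = 49(x + y)
34x + 50y = 49x + 49y
x(34 - 49) = y(49 - 50)
x/y = (50 - 49)/(49 - 34) = 1/15
Simplify: 1:15
Total parts = 16; one part = 8368/16 = 523.00 mL
34% solution: 1×523.00 = 523.00 mL
50% solution: 15×523.00 = 7845.00 mL
= ratio 1:15; 523.00 mL and 7845.00 mL

ratio 1:15; 523.00 mL and 7845.00 mL


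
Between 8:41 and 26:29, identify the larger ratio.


8/41 = 0.1951
26/29 = 0.8966
0.1951 < 0.8966, so 8:41 is less
= 26:29

26:29


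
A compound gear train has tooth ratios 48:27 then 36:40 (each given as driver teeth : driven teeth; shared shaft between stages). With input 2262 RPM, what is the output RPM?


Stage 1: RPM_B = RPM_A × t_A/t_B = 2262 × 48/27 = 108576/27 ≈ 4021.33
B and C share a shaft → RPM_C = RPM_B
Stage 2: RPM_D = RPM_C × t_C/t_D = RPM_A × (t_A×t_C)/(t_B×t_D)
Overall ratio = (48×36)/(27×40) = 1728/1080
RPM_D = 2262 × 1728/1080 = 3908736/1080
= 3619.20 RPM

3619.20 RPM


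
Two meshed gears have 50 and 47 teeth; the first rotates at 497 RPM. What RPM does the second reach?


Gear ratio = 50:47 = 50:47
RPM_B = RPM_A × (teeth_A / teeth_B)
= 497 × (50/47)
= 528.7 RPM

528.7 RPM


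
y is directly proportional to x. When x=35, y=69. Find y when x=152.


Direct proportion: y/x = constant
k = 69/35 ≈ 1.9714
y₂ = k × 152 = 69 × 152 / 35 = 10488/35
≈ 299.66

299.66


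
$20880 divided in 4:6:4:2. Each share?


Total parts = 4 + 6 + 4 + 2 = 16
Part 1: 20880 × 4/16 = 5220.00
Part 2: 20880 × 6/16 = 7830.00
Part 3: 20880 × 4/16 = 5220.00
Part 4: 20880 × 2/16 = 2610.00
= Part 1: $5220.00, Part 2: $7830.00, Part 3: $5220.00, Part 4: $2610.00

Part 1: $5220.00, Part 2: $7830.00, Part 3: $5220.00, Part 4: $2610.00


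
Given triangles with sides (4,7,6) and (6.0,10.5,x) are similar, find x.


Scale factor = 6.0/4 = 1.5
Missing side = 6 × 1.5
= 9.0

9.0


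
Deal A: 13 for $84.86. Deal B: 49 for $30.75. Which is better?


Deal A: $84.86/13 = $6.5277/unit
Deal B: $30.75/49 = $0.6276/unit
B is cheaper per unit
= Deal B

Deal B


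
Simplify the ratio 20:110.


GCD(20, 110) = 10
20/10 : 110/10
= 2:11

2:11


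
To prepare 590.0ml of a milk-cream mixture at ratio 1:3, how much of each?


Total parts = 1 + 3 = 4
milk: 590.0 × 1/4 = 147.5ml
cream: 590.0 × 3/4 = 442.5ml
= 147.5ml and 442.5ml

147.5ml and 442.5ml


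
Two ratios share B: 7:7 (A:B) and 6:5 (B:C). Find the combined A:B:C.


Match B: multiply A:B by 6 → 42:42
Multiply B:C by 7 → 42:35
Combined: 42:42:35
GCD = 7
= 6:6:5

6:6:5


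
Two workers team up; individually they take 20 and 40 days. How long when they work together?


Rate of A = 1/20 per day
Rate of B = 1/40 per day
Combined rate = 1/20 + 1/40 = 60/800 = 0.0750 per day
Days = 1 / combined rate = 800/60
≈ 13.33 days

13.33 days


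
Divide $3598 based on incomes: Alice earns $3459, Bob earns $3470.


Total income = 3459 + 3470 = $6929
Alice: $3598 × 3459/6929 = $1796.14
Bob: $3598 × 3470/6929 = $1801.86
= Alice: $1796.14, Bob: $1801.86

Alice: $1796.14, Bob: $1801.86


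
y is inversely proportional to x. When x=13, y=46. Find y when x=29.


Inverse proportion: x × y = constant
k = 13 × 46 = 598
y₂ = k / 29 = 598 / 29
= 20.62

20.62


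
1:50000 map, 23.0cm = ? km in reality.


Real distance = map distance × scale
= 23.0cm × 50000
= 1150000 cm = 11500.0 m
= 11.500 km

11.500 km


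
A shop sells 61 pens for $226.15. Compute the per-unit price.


Unit rate = total / quantity
= 226.15 / 61
= $3.71 per unit

$3.71 per unit


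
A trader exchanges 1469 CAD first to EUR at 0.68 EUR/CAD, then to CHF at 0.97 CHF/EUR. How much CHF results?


Step 1: 1469 CAD × 0.68 = 998.92 EUR
Step 2: 998.92 EUR × 0.97 = 968.95 CHF
Implied rate CAD→CHF = 0.68 × 0.97 = 0.6596
= 968.95 CHF

968.95 CHF


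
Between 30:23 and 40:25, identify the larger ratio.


30/23 = 1.3043
40/25 = 1.6000
1.3043 < 1.6000, so 30:23 is less
= 40:25

40:25


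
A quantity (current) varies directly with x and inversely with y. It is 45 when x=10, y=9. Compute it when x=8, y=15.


z = k·x/y
Solve for k using the known point: k = z·y/x = 45×9/10 = 405/10 = 40.5000
Now evaluate at x=8, y=15:
z = k × 8 / 15 = (405 × 8) / (10 × 15) = 3240/150
= 21.6000

21.6000


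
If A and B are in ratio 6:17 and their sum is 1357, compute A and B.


Let A = 6k, B = 17k.
6k + 17k = 1357
23k = 1357 → k = 1357/23 = 59
A = 6×59 = 354, B = 17×59 = 1003
= A = 354, B = 1003

A = 354, B = 1003


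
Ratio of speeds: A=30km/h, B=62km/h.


Ratio = 30:62
GCD = 2
Simplified = 15:31
Time ratio (same distance) = 31:15
Speed ratio = 15:31

15:31


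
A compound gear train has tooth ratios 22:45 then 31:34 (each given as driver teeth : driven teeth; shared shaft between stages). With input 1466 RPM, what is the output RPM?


Stage 1: RPM_B = RPM_A × t_A/t_B = 1466 × 22/45 = 32252/45 ≈ 716.71
B and C share a shaft → RPM_C = RPM_B
Stage 2: RPM_D = RPM_C × t_C/t_D = RPM_A × (t_A×t_C)/(t_B×t_D)
Overall ratio = (22×31)/(45×34) = 682/1530
RPM_D = 1466 × 682/1530 = 999812/1530
≈ 653.47 RPM

653.47 RPM


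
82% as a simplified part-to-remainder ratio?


82% means 82 parts out of 100; remainder = 18
Part : remainder = 82:18
GCD = 2
= 41:9

41:9


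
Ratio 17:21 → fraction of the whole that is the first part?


Total parts = 17 + 21 = 38
First part: 17/38 = 17/38
= 17/38

17/38


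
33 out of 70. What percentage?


Percentage = (part / whole) × 100
= (33 / 70) × 100
≈ 47.14%

47.14%


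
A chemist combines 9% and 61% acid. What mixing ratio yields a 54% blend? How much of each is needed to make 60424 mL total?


Let x parts of 9% mix with y parts of 61%.
9x + 61y = 54(x + y)
9x + 61y = 54x + 54y
x(9 - 54) = y(54 - 61)
x/y = (61 - 54)/(54 - 9) = 7/45
Simplify: 7:45
Total parts = 52; one part = 60424/52 = 1162.00 mL
9% solution: 7×1162.00 = 8134.00 mL
61% solution: 45×1162.00 = 52290.00 mL
= ratio 7:45; 8134.00 mL and 52290.00 mL

ratio 7:45; 8134.00 mL and 52290.00 mL


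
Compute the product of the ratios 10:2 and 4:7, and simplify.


Compound ratio = (10×4) : (2×7)
= 40:14
GCD = 2
= 20:7

20:7


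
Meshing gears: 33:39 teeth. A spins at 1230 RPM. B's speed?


Gear ratio = 33:39 = 11:13
RPM_B = RPM_A × (teeth_A / teeth_B)
= 1230 × (33/39)
= 1040.8 RPM

1040.8 RPM


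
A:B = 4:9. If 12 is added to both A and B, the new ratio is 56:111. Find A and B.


Let A = 4k, B = 9k.
(4k + 12) / (9k + 12) = 56/111
Cross-multiply: 111(4k + 12) = 56(9k + 12)
444k + 1332 = 504k + 672
444k - 504k = 672 - 1332
-60k = -660
k = -660/-60 = 11
A = 4×11 = 44, B = 9×11 = 99
= A = 44, B = 99

A = 44, B = 99


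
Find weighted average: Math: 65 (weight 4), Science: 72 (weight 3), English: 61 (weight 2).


Numerator = 65×4 + 72×3 + 61×2
= 260 + 216 + 122
= 598
Total weight = 9
Weighted avg = 598/9
= 66.44

66.44


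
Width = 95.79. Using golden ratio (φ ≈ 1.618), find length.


φ = (1 + √5) / 2 ≈ 1.618
Length = width × φ = 95.79 × 1.618 = 154.98822
≈ 154.99

154.99


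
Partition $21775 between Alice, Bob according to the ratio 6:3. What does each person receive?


Total parts = 6 + 3 = 9
Alice: 21775 × 6/9 = 14516.67
Bob: 21775 × 3/9 = 7258.33
= Alice: $14516.67, Bob: $7258.33

Alice: $14516.67, Bob: $7258.33


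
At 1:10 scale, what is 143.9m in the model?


Model size = real / scale
= 143.9 / 10
= 14.3900 m

14.3900 m


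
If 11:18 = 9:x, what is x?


Cross multiply: 11 × x = 18 × 9
11x = 162
x = 162 / 11
= 14.73

14.73


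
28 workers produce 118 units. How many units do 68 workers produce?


Direct proportion: y/x = constant
k = 118/28 ≈ 4.2143
y₂ = k × 68 = 118 × 68 / 28 = 8024/28
≈ 286.57

286.57


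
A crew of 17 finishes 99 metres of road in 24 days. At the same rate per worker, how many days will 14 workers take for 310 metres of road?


Days ∝ work / workers, so d₂ = d₁ × (m₁/m₂) × (w₂/w₁)
Workers factor (inverse): 17/14 ≈ 1.2143
Work factor (direct): 310/99 ≈ 3.1313
d₂ = 24 × 17/14 × 310/99 = (24 × 17 × 310) / (14 × 99) = 126480/1386
≈ 91.26 days

91.26 days


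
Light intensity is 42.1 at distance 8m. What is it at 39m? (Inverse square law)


I₁d₁² = I₂d₂²
I₂ = I₁ × (d₁/d₂)²
= 42.1 × (8/39)²
= 42.1 × 64/1521
= 2694.4/1521
≈ 1.7715

1.7715


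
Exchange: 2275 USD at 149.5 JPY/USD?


Amount × rate = 2275 × 149.5
= 340112.50 JPY

340112.50 JPY


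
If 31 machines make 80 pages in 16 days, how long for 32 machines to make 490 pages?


Days ∝ work / workers, so d₂ = d₁ × (m₁/m₂) × (w₂/w₁)
Workers factor (inverse): 31/32 ≈ 0.9688
Work factor (direct): 490/80 = 6.1250
d₂ = 16 × 31/32 × 490/80 = (16 × 31 × 490) / (32 × 80) = 243040/2560
≈ 94.94 days

94.94 days


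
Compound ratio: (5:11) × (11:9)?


Compound ratio = (5×11) : (11×9)
= 55:99
GCD = 11
= 5:9

5:9


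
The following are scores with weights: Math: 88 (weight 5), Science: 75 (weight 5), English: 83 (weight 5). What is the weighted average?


Numerator = 88×5 + 75×5 + 83×5
= 440 + 375 + 415
= 1230
Total weight = 15
Weighted avg = 1230/15
= 82.00

82.00


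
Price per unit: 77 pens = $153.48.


Unit rate = total / quantity
= 153.48 / 77
= $1.99 per unit

$1.99 per unit


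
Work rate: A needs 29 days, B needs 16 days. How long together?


Rate of A = 1/29 per day
Rate of B = 1/16 per day
Combined rate = 1/29 + 1/16 = 45/464 ≈ 0.0970 per day
Days = 1 / combined rate = 464/45
≈ 10.31 days

10.31 days


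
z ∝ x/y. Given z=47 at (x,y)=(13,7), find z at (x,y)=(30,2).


z = k·x/y
Solve for k using the known point: k = z·y/x = 47×7/13 = 329/13 ≈ 25.3077
Now evaluate at x=30, y=2:
z = k × 30 / 2 = (329 × 30) / (13 × 2) = 9870/26
≈ 379.6154

379.6154


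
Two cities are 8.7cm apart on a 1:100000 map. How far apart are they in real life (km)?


Real distance = map distance × scale
= 8.7cm × 100000
= 870000 cm = 8700.0 m
= 8.700 km

8.700 km


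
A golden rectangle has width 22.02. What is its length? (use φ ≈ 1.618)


φ = (1 + √5) / 2 ≈ 1.618
Length = width × φ = 22.02 × 1.618 = 35.62836
≈ 35.63

35.63


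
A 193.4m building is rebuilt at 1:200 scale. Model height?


Model size = real / scale
= 193.4 / 200
= 0.9670 m

0.9670 m


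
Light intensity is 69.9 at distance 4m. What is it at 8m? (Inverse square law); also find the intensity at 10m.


I₁d₁² = I₂d₂²
I at 8m = 69.9 × (4/8)² = 69.9 × 16/64 = 1118.4/64 = 17.4750
I at 10m = 69.9 × (4/10)² = 69.9 × 16/100 = 1118.4/100 = 11.1840
= 17.4750 and 11.1840

17.4750 and 11.1840


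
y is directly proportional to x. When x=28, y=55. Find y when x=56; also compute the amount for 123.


Direct proportion: y/x = constant
k = 55/28 ≈ 1.9643
y at x=56: k × 56 = 55 × 56 / 28 = 3080/28 = 110.00
y at x=123: k × 123 = 55 × 123 / 28 = 6765/28 ≈ 241.61
= 110.00 and 241.61

110.00 and 241.61


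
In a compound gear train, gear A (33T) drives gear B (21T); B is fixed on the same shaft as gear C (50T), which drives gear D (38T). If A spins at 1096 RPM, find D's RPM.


Stage 1: RPM_B = RPM_A × t_A/t_B = 1096 × 33/21 = 36168/21 ≈ 1722.29
B and C share a shaft → RPM_C = RPM_B
Stage 2: RPM_D = RPM_C × t_C/t_D = RPM_A × (t_A×t_C)/(t_B×t_D)
Overall ratio = (33×50)/(21×38) = 1650/798
RPM_D = 1096 × 1650/798 = 1808400/798
≈ 2266.17 RPM

2266.17 RPM


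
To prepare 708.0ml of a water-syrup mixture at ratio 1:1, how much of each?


Total parts = 1 + 1 = 2
water: 708.0 × 1/2 = 354.0ml
syrup: 708.0 × 1/2 = 354.0ml
= 354.0ml and 354.0ml

354.0ml and 354.0ml


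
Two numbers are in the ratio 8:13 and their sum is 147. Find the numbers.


Let A = 8k, B = 13k.
8k + 13k = 147
21k = 147 → k = 147/21 = 7
A = 8×7 = 56, B = 13×7 = 91
= A = 56, B = 91

A = 56, B = 91


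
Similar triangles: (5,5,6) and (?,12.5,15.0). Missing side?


Scale factor = 12.5/5 = 2.5
Missing side = 5 × 2.5
= 12.5

12.5


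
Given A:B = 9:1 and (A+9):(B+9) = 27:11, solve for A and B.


Let A = 9k, B = 1k.
(9k + 9) / (1k + 9) = 27/11
Cross-multiply: 11(9k + 9) = 27(1k + 9)
99k + 99 = 27k + 243
99k - 27k = 243 - 99
72k = 144
k = 144/72 = 2
A = 9×2 = 18, B = 1×2 = 2
= A = 18, B = 2

A = 18, B = 2


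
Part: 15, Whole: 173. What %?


Percentage = (part / whole) × 100
= (15 / 173) × 100
≈ 8.67%

8.67%


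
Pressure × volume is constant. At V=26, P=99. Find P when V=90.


Inverse proportion: x × y = constant
k = 26 × 99 = 2574
y₂ = k / 90 = 2574 / 90
= 28.60

28.60


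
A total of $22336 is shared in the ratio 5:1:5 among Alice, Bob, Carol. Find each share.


Total parts = 5 + 1 + 5 = 11
Alice: 22336 × 5/11 = 10152.73
Bob: 22336 × 1/11 = 2030.55
Carol: 22336 × 5/11 = 10152.73
= Alice: $10152.73, Bob: $2030.55, Carol: $10152.73

Alice: $10152.73, Bob: $2030.55, Carol: $10152.73


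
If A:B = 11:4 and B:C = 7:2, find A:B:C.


Match B: multiply A:B by 7 → 77:28
Multiply B:C by 4 → 28:8
Combined: 77:28:8
GCD = 1
= 77:28:8

77:28:8


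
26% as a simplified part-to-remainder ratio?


26% means 26 parts out of 100; remainder = 74
Part : remainder = 26:74
GCD = 2
= 13:37

13:37


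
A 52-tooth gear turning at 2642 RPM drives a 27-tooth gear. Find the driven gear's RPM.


Gear ratio = 52:27 = 52:27
RPM_B = RPM_A × (teeth_A / teeth_B)
= 2642 × (52/27)
= 5088.3 RPM

5088.3 RPM


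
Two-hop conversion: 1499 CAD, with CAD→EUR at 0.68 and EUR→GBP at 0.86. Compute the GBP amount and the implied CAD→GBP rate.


Step 1: 1499 CAD × 0.68 = 1019.32 EUR
Step 2: 1019.32 EUR × 0.86 = 876.62 GBP
Implied rate CAD→GBP = 0.68 × 0.86 = 0.5848
= 876.62 GBP; implied rate 0.5848 GBP/CAD

876.62 GBP; implied rate 0.5848 GBP/CAD


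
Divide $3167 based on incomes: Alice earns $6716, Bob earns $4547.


Total income = 6716 + 4547 = $11263
Alice: $3167 × 6716/11263 = $1888.45
Bob: $3167 × 4547/11263 = $1278.55
= Alice: $1888.45, Bob: $1278.55

Alice: $1888.45, Bob: $1278.55


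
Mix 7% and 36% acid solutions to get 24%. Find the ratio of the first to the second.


Let x parts of 7% mix with y parts of 36%.
7x + 36y = 24(x + y)
7x + 36y = 24x + 24y
x(7 - 24) = y(24 - 36)
x/y = (36 - 24)/(24 - 7) = 12/17
Simplify: 12:17
= 12:17

12:17


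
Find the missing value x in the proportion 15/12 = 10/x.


Cross multiply: 15 × x = 12 × 10
15x = 120
x = 120 / 15
= 8.00

8.00


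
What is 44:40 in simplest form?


GCD(44, 40) = 4
44/4 : 40/4
= 11:10

11:10


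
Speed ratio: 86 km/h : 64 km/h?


Ratio = 86:64
GCD = 2
Simplified = 43:32
Time ratio (same distance) = 32:43
Speed ratio = 43:32

43:32


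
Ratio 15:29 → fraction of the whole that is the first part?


Total parts = 15 + 29 = 44
First part: 15/44 = 15/44
= 15/44

15/44


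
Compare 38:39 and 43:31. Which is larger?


38/39 = 0.9744
43/31 = 1.3871
0.9744 < 1.3871, so 38:39 is less
= 43:31

43:31


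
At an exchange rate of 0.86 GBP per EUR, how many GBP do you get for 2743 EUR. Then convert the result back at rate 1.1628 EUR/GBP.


Amount × rate = 2743 × 0.86 = 2358.98 GBP
Round-trip: 2358.98 × 1.1628 = 2743.02 EUR
= 2358.98 GBP, then 2743.02 EUR

2358.98 GBP, then 2743.02 EUR


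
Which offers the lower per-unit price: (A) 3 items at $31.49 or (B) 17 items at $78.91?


Deal A: $31.49/3 = $10.4967/unit
Deal B: $78.91/17 = $4.6418/unit
B is cheaper per unit
= Deal B

Deal B


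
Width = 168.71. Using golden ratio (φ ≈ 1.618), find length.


φ = (1 + √5) / 2 ≈ 1.618
Length = width × φ = 168.71 × 1.618 = 272.97278
≈ 272.97

272.97


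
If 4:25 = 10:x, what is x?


Cross multiply: 4 × x = 25 × 10
4x = 250
x = 250 / 4
= 62.50

62.50


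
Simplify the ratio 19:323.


GCD(19, 323) = 19
19/19 : 323/19
= 1:17

1:17


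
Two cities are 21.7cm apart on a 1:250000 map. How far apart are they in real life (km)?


Real distance = map distance × scale
= 21.7cm × 250000
= 5425000 cm = 54250.0 m
= 54.250 km

54.250 km


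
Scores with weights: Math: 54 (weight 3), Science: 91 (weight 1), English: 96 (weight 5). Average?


Numerator = 54×3 + 91×1 + 96×5
= 162 + 91 + 480
= 733
Total weight = 9
Weighted avg = 733/9
= 81.44

81.44


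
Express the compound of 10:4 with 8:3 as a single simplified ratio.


Compound ratio = (10×8) : (4×3)
= 80:12
GCD = 4
= 20:3

20:3


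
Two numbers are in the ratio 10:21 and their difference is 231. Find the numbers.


Let A = 10k, B = 21k.
21k - 10k = 231
11k = 231 → k = 231/11 = 21
A = 10×21 = 210, B = 21×21 = 441
= A = 210, B = 441

A = 210, B = 441


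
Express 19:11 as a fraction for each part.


Total parts = 19 + 11 = 30
First part: 19/30 = 19/30
Second part: 11/30 = 11/30
= 19/30 and 11/30

19/30 and 11/30


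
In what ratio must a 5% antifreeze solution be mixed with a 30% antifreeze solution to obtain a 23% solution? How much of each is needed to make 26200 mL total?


Let x parts of 5% mix with y parts of 30%.
5x + 30y = 23(x + y)
5x + 30y = 23x + 23y
x(5 - 23) = y(23 - 30)
x/y = (30 - 23)/(23 - 5) = 7/18
Simplify: 7:18
Total parts = 25; one part = 26200/25 = 1048.00 mL
5% solution: 7×1048.00 = 7336.00 mL
30% solution: 18×1048.00 = 18864.00 mL
= ratio 7:18; 7336.00 mL and 18864.00 mL

ratio 7:18; 7336.00 mL and 18864.00 mL


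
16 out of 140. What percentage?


Percentage = (part / whole) × 100
= (16 / 140) × 100
≈ 11.43%

11.43%


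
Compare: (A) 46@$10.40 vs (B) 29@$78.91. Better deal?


Deal A: $10.40/46 = $0.2261/unit
Deal B: $78.91/29 = $2.7210/unit
A is cheaper per unit
= Deal A

Deal A


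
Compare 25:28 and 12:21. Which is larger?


25/28 = 0.8929
12/21 = 0.5714
0.8929 > 0.5714, so 25:28 is greater
= 25:28

25:28


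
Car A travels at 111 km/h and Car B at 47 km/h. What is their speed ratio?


Ratio = 111:47
GCD = 1
Simplified = 111:47
Time ratio (same distance) = 47:111
Speed ratio = 111:47

111:47


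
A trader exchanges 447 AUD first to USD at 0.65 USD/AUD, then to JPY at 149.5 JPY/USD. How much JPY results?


Step 1: 447 AUD × 0.65 = 290.55 USD
Step 2: 290.55 USD × 149.5 = 43437.23 JPY
Implied rate AUD→JPY = 0.65 × 149.5 = 97.1750
= 43437.23 JPY

43437.23 JPY


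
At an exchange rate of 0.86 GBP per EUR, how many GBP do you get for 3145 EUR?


Amount × rate = 3145 × 0.86
= 2704.70 GBP

2704.70 GBP


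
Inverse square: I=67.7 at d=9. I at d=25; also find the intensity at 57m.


I₁d₁² = I₂d₂²
I at 25m = 67.7 × (9/25)² = 67.7 × 81/625 = 5483.7/625 ≈ 8.7739
I at 57m = 67.7 × (9/57)² = 67.7 × 81/3249 = 5483.7/3249 ≈ 1.6878
= 8.7739 and 1.6878

8.7739 and 1.6878


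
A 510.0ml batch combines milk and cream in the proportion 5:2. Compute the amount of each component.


Total parts = 5 + 2 = 7
milk: 510.0 × 5/7 = 364.3ml
cream: 510.0 × 2/7 = 145.7ml
= 364.3ml and 145.7ml

364.3ml and 145.7ml


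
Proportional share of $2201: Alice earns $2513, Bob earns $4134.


Total income = 2513 + 4134 = $6647
Alice: $2201 × 2513/6647 = $832.12
Bob: $2201 × 4134/6647 = $1368.88
= Alice: $832.12, Bob: $1368.88

Alice: $832.12, Bob: $1368.88


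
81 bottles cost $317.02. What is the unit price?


Unit rate = total / quantity
= 317.02 / 81
= $3.91 per unit

$3.91 per unit


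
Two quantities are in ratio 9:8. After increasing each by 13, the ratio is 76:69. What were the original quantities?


Let A = 9k, B = 8k.
(9k + 13) / (8k + 13) = 76/69
Cross-multiply: 69(9k + 13) = 76(8k + 13)
621k + 897 = 608k + 988
621k - 608k = 988 - 897
13k = 91
k = 91/13 = 7
A = 9×7 = 63, B = 8×7 = 56
= A = 63, B = 56

A = 63, B = 56


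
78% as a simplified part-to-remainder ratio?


78% means 78 parts out of 100; remainder = 22
Part : remainder = 78:22
GCD = 2
= 39:11

39:11


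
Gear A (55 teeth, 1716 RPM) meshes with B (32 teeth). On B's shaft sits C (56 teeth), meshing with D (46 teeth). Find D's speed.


Stage 1: RPM_B = RPM_A × t_A/t_B = 1716 × 55/32 = 94380/32 ≈ 2949.38
B and C share a shaft → RPM_C = RPM_B
Stage 2: RPM_D = RPM_C × t_C/t_D = RPM_A × (t_A×t_C)/(t_B×t_D)
Overall ratio = (55×56)/(32×46) = 3080/1472
RPM_D = 1716 × 3080/1472 = 5285280/1472
≈ 3590.54 RPM

3590.54 RPM


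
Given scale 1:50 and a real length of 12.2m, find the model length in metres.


Model size = real / scale
= 12.2 / 50
= 0.2440 m

0.2440 m


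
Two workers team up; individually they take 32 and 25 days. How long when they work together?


Rate of A = 1/32 per day
Rate of B = 1/25 per day
Combined rate = 1/32 + 1/25 = 57/800 ≈ 0.0713 per day
Days = 1 / combined rate = 800/57
≈ 14.04 days

14.04 days


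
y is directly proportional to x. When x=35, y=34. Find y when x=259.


Direct proportion: y/x = constant
k = 34/35 ≈ 0.9714
y₂ = k × 259 = 34 × 259 / 35 = 8806/35
= 251.60

251.60


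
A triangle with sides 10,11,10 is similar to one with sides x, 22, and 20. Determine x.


Scale factor = 22/11 = 2
Missing side = 10 × 2
= 20.0

20.0


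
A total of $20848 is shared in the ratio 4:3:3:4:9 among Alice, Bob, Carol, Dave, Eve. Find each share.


Total parts = 4 + 3 + 3 + 4 + 9 = 23
Alice: 20848 × 4/23 = 3625.74
Bob: 20848 × 3/23 = 2719.30
Carol: 20848 × 3/23 = 2719.30
Dave: 20848 × 4/23 = 3625.74
Eve: 20848 × 9/23 = 8157.91
= Alice: $3625.74, Bob: $2719.30, Carol: $2719.30, Dave: $3625.74, Eve: $8157.91

Alice: $3625.74, Bob: $2719.30, Carol: $2719.30, Dave: $3625.74, Eve: $8157.91


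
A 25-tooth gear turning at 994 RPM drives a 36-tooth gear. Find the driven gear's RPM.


Gear ratio = 25:36 = 25:36
RPM_B = RPM_A × (teeth_A / teeth_B)
= 994 × (25/36)
= 690.3 RPM

690.3 RPM


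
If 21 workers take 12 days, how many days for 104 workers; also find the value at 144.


Inverse proportion: x × y = constant
k = 21 × 12 = 252
At x=104: k/104 = 2.42
At x=144: k/144 = 1.75
= 2.42 and 1.75

2.42 and 1.75


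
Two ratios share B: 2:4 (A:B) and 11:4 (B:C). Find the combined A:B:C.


Match B: multiply A:B by 11 → 22:44
Multiply B:C by 4 → 44:16
Combined: 22:44:16
GCD = 2
= 11:22:8

11:22:8


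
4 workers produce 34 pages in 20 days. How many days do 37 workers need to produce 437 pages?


Days ∝ work / workers, so d₂ = d₁ × (m₁/m₂) × (w₂/w₁)
Workers factor (inverse): 4/37 ≈ 0.1081
Work factor (direct): 437/34 ≈ 12.8529
d₂ = 20 × 4/37 × 437/34 = (20 × 4 × 437) / (37 × 34) = 34960/1258
≈ 27.79 days

27.79 days


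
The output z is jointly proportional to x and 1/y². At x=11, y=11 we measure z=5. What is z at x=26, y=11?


z = k·x/y²
Solve for k using the known point: k = z·y²/x = 5×121/11 = 605/11 = 55.0000
Now evaluate at x=26, y=11:
z = k × 26 / 121 = (605 × 26) / (11 × 121) = 15730/1331
≈ 11.8182

11.8182


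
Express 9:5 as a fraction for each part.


Total parts = 9 + 5 = 14
First part: 9/14 = 9/14
Second part: 5/14 = 5/14
= 9/14 and 5/14

9/14 and 5/14


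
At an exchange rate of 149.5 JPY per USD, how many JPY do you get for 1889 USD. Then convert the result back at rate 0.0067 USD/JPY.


Amount × rate = 1889 × 149.5 = 282405.50 JPY
Round-trip: 282405.50 × 0.0067 = 1892.12 USD
= 282405.50 JPY, then 1892.12 USD

282405.50 JPY, then 1892.12 USD


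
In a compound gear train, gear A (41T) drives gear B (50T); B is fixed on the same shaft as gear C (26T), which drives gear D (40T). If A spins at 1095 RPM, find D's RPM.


Stage 1: RPM_B = RPM_A × t_A/t_B = 1095 × 41/50 = 44895/50 = 897.90
B and C share a shaft → RPM_C = RPM_B
Stage 2: RPM_D = RPM_C × t_C/t_D = RPM_A × (t_A×t_C)/(t_B×t_D)
Overall ratio = (41×26)/(50×40) = 1066/2000
RPM_D = 1095 × 1066/2000 = 1167270/2000
≈ 583.64 RPM

583.64 RPM


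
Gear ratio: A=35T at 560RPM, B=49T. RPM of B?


Gear ratio = 35:49 = 5:7
RPM_B = RPM_A × (teeth_A / teeth_B)
= 560 × (35/49)
= 400.0 RPM

400.0 RPM


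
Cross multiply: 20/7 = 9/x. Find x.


Cross multiply: 20 × x = 7 × 9
20x = 63
x = 63 / 20
= 3.15

3.15


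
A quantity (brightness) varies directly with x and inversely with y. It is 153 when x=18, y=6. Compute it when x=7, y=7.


z = k·x/y
Solve for k using the known point: k = z·y/x = 153×6/18 = 918/18 = 51.0000
Now evaluate at x=7, y=7:
z = k × 7 / 7 = (918 × 7) / (18 × 7) = 6426/126
= 51.0000

51.0000


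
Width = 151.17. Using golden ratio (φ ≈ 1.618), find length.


φ = (1 + √5) / 2 ≈ 1.618
Length = width × φ = 151.17 × 1.618 = 244.59306
≈ 244.59

244.59


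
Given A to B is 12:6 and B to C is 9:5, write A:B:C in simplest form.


Match B: multiply A:B by 9 → 108:54
Multiply B:C by 6 → 54:30
Combined: 108:54:30
GCD = 6
= 18:9:5

18:9:5


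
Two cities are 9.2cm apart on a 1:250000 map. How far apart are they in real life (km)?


Real distance = map distance × scale
= 9.2cm × 250000
= 2300000 cm = 23000.0 m
= 23.000 km

23.000 km


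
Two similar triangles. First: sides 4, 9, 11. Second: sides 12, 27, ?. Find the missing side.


Scale factor = 12/4 = 3
Missing side = 11 × 3
= 33.0

33.0


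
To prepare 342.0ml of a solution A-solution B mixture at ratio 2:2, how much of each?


Total parts = 2 + 2 = 4
solution A: 342.0 × 2/4 = 171.0ml
solution B: 342.0 × 2/4 = 171.0ml
= 171.0ml and 171.0ml

171.0ml and 171.0ml


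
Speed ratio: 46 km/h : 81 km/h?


Ratio = 46:81
GCD = 1
Simplified = 46:81
Time ratio (same distance) = 81:46
Speed ratio = 46:81

46:81


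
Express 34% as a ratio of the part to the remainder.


34% means 34 parts out of 100; remainder = 66
Part : remainder = 34:66
GCD = 2
= 17:33

17:33


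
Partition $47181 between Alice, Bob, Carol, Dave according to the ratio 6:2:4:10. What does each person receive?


Total parts = 6 + 2 + 4 + 10 = 22
Alice: 47181 × 6/22 = 12867.55
Bob: 47181 × 2/22 = 4289.18
Carol: 47181 × 4/22 = 8578.36
Dave: 47181 × 10/22 = 21445.91
= Alice: $12867.55, Bob: $4289.18, Carol: $8578.36, Dave: $21445.91

Alice: $12867.55, Bob: $4289.18, Carol: $8578.36, Dave: $21445.91


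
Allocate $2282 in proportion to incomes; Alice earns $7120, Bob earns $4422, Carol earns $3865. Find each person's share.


Total income = 7120 + 4422 + 3865 = $15407
Alice: $2282 × 7120/15407 = $1054.58
Bob: $2282 × 4422/15407 = $654.96
Carol: $2282 × 3865/15407 = $572.46
= Alice: $1054.58, Bob: $654.96, Carol: $572.46

Alice: $1054.58, Bob: $654.96, Carol: $572.46


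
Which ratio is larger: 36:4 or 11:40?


36/4 = 9.0000
11/40 = 0.2750
9.0000 > 0.2750, so 36:4 is greater
= 36:4

36:4


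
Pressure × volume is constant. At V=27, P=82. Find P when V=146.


Inverse proportion: x × y = constant
k = 27 × 82 = 2214
y₂ = k / 146 = 2214 / 146
= 15.16

15.16


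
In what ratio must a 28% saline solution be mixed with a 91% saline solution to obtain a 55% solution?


Let x parts of 28% mix with y parts of 91%.
28x + 91y = 55(x + y)
28x + 91y = 55x + 55y
x(28 - 55) = y(55 - 91)
x/y = (91 - 55)/(55 - 28) = 36/27
Simplify: 4:3
= 4:3

4:3


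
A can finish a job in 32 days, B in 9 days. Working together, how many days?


Rate of A = 1/32 per day
Rate of B = 1/9 per day
Combined rate = 1/32 + 1/9 = 41/288 ≈ 0.1424 per day
Days = 1 / combined rate = 288/41
≈ 7.02 days

7.02 days


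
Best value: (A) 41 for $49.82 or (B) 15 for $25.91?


Deal A: $49.82/41 = $1.2151/unit
Deal B: $25.91/15 = $1.7273/unit
A is cheaper per unit
= Deal A

Deal A


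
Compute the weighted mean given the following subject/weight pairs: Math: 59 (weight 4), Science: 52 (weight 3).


Numerator = 59×4 + 52×3
= 236 + 156
= 392
Total weight = 7
Weighted avg = 392/7
= 56.00

56.00


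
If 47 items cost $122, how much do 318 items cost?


Direct proportion: y/x = constant
k = 122/47 ≈ 2.5957
y₂ = k × 318 = 122 × 318 / 47 = 38796/47
≈ 825.45

825.45


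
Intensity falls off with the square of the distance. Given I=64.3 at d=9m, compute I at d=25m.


I₁d₁² = I₂d₂²
I₂ = I₁ × (d₁/d₂)²
= 64.3 × (9/25)²
= 64.3 × 81/625
= 5208.3/625
≈ 8.3333

8.3333


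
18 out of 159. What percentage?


Percentage = (part / whole) × 100
= (18 / 159) × 100
≈ 11.32%

11.32%


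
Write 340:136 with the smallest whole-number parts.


GCD(340, 136) = 68
340/68 : 136/68
= 5:2

5:2


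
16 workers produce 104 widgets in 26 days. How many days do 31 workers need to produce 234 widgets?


Days ∝ work / workers, so d₂ = d₁ × (m₁/m₂) × (w₂/w₁)
Workers factor (inverse): 16/31 ≈ 0.5161
Work factor (direct): 234/104 = 2.2500
d₂ = 26 × 16/31 × 234/104 = (26 × 16 × 234) / (31 × 104) = 97344/3224
≈ 30.19 days

30.19 days


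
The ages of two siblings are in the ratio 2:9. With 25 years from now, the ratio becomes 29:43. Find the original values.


Let A = 2k, B = 9k.
(2k + 25) / (9k + 25) = 29/43
Cross-multiply: 43(2k + 25) = 29(9k + 25)
86k + 1075 = 261k + 725
86k - 261k = 725 - 1075
-175k = -350
k = -350/-175 = 2
A = 2×2 = 4, B = 9×2 = 18
= A = 4, B = 18

A = 4, B = 18


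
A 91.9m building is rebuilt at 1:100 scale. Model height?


Model size = real / scale
= 91.9 / 100
= 0.9190 m

0.9190 m


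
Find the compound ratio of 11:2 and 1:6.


Compound ratio = (11×1) : (2×6)
= 11:12
GCD = 1
= 11:12

11:12


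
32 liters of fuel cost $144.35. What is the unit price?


Unit rate = total / quantity
= 144.35 / 32
= $4.51 per unit

$4.51 per unit


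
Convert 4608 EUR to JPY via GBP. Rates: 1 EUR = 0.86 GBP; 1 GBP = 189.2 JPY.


Step 1: 4608 EUR × 0.86 = 3962.88 GBP
Step 2: 3962.88 GBP × 189.2 = 749776.90 JPY
Implied rate EUR→JPY = 0.86 × 189.2 = 162.7120
= 749776.90 JPY

749776.90 JPY


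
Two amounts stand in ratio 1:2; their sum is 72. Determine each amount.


Let A = 1k, B = 2k.
1k + 2k = 72
3k = 72 → k = 72/3 = 24
A = 1×24 = 24, B = 2×24 = 48
= A = 24, B = 48

A = 24, B = 48


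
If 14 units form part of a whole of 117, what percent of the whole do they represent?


Percentage = (part / whole) × 100
= (14 / 117) × 100
≈ 11.97%

11.97%


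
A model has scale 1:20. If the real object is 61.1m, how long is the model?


Model size = real / scale
= 61.1 / 20
= 3.0550 m

3.0550 m


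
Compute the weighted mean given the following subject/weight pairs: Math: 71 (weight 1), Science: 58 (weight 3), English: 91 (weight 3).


Numerator = 71×1 + 58×3 + 91×3
= 71 + 174 + 273
= 518
Total weight = 7
Weighted avg = 518/7
= 74.00

74.00


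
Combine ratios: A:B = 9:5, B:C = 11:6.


Match B: multiply A:B by 11 → 99:55
Multiply B:C by 5 → 55:30
Combined: 99:55:30
GCD = 1
= 99:55:30

99:55:30


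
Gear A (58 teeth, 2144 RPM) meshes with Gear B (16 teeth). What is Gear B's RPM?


Gear ratio = 58:16 = 29:8
RPM_B = RPM_A × (teeth_A / teeth_B)
= 2144 × (58/16)
= 7772.0 RPM

7772.0 RPM


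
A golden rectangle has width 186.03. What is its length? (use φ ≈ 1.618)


φ = (1 + √5) / 2 ≈ 1.618
Length = width × φ = 186.03 × 1.618 = 300.99654
≈ 301.00

301.00


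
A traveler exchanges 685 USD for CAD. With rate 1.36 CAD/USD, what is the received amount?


Amount × rate = 685 × 1.36
= 931.60 CAD

931.60 CAD


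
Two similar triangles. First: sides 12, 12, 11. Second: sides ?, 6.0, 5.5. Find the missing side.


Scale factor = 6.0/12 = 0.5
Missing side = 12 × 0.5
= 6.0

6.0


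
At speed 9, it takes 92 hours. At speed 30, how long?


Inverse proportion: x × y = constant
k = 9 × 92 = 828
y₂ = k / 30 = 828 / 30
= 27.60

27.60


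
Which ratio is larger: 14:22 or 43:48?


14/22 = 0.6364
43/48 = 0.8958
0.6364 < 0.8958, so 14:22 is less
= 43:48

43:48


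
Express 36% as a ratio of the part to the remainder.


36% means 36 parts out of 100; remainder = 64
Part : remainder = 36:64
GCD = 4
= 9:16

9:16


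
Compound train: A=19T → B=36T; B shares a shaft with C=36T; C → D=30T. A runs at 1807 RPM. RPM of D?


Stage 1: RPM_B = RPM_A × t_A/t_B = 1807 × 19/36 = 34333/36 ≈ 953.69
B and C share a shaft → RPM_C = RPM_B
Stage 2: RPM_D = RPM_C × t_C/t_D = RPM_A × (t_A×t_C)/(t_B×t_D)
Overall ratio = (19×36)/(36×30) = 684/1080
RPM_D = 1807 × 684/1080 = 1235988/1080
≈ 1144.43 RPM

1144.43 RPM


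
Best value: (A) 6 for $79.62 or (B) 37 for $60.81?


Deal A: $79.62/6 = $13.2700/unit
Deal B: $60.81/37 = $1.6435/unit
B is cheaper per unit
= Deal B

Deal B


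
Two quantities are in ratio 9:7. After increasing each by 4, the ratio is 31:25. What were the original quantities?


Let A = 9k, B = 7k.
(9k + 4) / (7k + 4) = 31/25
Cross-multiply: 25(9k + 4) = 31(7k + 4)
225k + 100 = 217k + 124
225k - 217k = 124 - 100
8k = 24
k = 24/8 = 3
A = 9×3 = 27, B = 7×3 = 21
= A = 27, B = 21

A = 27, B = 21


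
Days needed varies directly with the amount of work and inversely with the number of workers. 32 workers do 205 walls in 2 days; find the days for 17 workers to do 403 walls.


Days ∝ work / workers, so d₂ = d₁ × (m₁/m₂) × (w₂/w₁)
Workers factor (inverse): 32/17 ≈ 1.8824
Work factor (direct): 403/205 ≈ 1.9659
d₂ = 2 × 32/17 × 403/205 = (2 × 32 × 403) / (17 × 205) = 25792/3485
≈ 7.40 days

7.40 days


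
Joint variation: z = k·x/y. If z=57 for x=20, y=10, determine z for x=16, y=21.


z = k·x/y
Solve for k using the known point: k = z·y/x = 57×10/20 = 570/20 = 28.5000
Now evaluate at x=16, y=21:
z = k × 16 / 21 = (570 × 16) / (20 × 21) = 9120/420
≈ 21.7143

21.7143
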